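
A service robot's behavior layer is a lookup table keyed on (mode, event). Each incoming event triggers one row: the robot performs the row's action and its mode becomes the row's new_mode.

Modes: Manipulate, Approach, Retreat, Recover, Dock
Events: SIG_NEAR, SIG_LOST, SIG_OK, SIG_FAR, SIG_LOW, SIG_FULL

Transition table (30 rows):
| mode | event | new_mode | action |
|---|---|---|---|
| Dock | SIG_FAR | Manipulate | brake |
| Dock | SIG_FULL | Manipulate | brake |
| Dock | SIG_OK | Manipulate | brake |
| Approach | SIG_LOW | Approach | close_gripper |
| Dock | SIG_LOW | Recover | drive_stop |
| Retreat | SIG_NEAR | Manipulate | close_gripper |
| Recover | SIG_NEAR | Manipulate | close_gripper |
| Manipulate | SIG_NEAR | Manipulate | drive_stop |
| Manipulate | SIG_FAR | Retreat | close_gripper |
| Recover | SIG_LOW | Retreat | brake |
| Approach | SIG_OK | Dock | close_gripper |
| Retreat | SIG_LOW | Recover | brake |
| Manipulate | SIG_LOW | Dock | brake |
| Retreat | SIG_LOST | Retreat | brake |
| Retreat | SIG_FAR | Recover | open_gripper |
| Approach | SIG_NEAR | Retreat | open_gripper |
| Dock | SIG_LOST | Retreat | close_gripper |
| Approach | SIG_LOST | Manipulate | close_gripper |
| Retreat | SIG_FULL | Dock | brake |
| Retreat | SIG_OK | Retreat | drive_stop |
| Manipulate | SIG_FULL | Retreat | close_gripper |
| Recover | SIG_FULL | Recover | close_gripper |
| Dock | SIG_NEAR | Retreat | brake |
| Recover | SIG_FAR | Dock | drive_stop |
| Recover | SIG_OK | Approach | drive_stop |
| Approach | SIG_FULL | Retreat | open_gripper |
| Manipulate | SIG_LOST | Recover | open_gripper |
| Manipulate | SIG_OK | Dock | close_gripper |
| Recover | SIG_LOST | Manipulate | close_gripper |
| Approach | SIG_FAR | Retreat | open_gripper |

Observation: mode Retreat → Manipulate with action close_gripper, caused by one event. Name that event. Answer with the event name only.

try SIG_NEAR: (Retreat, SIG_NEAR) → (Manipulate, close_gripper)  ← matches
try SIG_LOST: (Retreat, SIG_LOST) → (Retreat, brake)
try SIG_OK: (Retreat, SIG_OK) → (Retreat, drive_stop)
try SIG_FAR: (Retreat, SIG_FAR) → (Recover, open_gripper)
try SIG_LOW: (Retreat, SIG_LOW) → (Recover, brake)
try SIG_FULL: (Retreat, SIG_FULL) → (Dock, brake)

SIG_NEAR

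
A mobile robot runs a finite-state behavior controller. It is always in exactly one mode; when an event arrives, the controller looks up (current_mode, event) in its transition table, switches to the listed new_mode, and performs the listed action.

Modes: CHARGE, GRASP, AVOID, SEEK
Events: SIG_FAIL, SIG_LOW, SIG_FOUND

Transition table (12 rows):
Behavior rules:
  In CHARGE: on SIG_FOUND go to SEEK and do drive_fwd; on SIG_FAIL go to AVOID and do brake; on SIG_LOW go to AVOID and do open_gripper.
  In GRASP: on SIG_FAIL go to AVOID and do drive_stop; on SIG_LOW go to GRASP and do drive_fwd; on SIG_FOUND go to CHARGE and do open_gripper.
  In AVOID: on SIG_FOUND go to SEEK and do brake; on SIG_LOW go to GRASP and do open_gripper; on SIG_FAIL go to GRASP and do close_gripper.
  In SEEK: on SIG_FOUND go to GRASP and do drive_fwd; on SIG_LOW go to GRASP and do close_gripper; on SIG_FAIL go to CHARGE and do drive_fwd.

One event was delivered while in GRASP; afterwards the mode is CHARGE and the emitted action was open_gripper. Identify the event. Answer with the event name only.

SIG_FOUND

try SIG_FAIL: (GRASP, SIG_FAIL) → (AVOID, drive_stop)
try SIG_LOW: (GRASP, SIG_LOW) → (GRASP, drive_fwd)
try SIG_FOUND: (GRASP, SIG_FOUND) → (CHARGE, open_gripper)  ← matches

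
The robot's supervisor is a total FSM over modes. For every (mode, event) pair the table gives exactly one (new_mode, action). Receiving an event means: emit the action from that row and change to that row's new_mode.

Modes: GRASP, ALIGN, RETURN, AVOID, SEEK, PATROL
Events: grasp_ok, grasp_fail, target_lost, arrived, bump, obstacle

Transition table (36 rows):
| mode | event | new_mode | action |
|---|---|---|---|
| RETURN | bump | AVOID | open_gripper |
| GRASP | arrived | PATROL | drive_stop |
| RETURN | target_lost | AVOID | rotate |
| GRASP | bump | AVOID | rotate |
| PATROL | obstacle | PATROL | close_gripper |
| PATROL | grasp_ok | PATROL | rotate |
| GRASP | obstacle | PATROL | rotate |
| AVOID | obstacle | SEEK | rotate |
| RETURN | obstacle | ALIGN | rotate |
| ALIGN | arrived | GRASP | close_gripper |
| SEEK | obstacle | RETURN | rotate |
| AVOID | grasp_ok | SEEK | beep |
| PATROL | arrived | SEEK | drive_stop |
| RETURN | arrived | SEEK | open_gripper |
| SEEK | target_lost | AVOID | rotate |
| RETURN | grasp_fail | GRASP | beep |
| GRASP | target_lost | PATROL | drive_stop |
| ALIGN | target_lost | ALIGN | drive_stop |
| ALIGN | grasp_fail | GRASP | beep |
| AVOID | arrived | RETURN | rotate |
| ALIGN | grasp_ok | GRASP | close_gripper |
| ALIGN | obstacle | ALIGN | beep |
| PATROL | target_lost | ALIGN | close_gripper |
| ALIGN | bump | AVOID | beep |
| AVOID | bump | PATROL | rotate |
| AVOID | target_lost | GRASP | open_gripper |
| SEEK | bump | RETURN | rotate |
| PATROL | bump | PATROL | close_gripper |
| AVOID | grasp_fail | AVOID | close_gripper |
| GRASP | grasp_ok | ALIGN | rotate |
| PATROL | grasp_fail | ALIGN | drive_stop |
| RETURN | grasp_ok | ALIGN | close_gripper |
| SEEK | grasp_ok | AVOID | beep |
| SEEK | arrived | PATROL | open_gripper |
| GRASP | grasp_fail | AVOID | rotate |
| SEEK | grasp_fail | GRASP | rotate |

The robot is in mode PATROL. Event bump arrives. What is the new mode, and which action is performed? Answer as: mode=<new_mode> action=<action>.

mode=PATROL action=close_gripper

current mode = PATROL; filter table to that mode:
  (PATROL, obstacle) → (PATROL, close_gripper)
  (PATROL, grasp_ok) → (PATROL, rotate)
  (PATROL, arrived) → (SEEK, drive_stop)
  (PATROL, target_lost) → (ALIGN, close_gripper)
  (PATROL, bump) → (PATROL, close_gripper)  ← event matches
  (PATROL, grasp_fail) → (ALIGN, drive_stop)
event = bump selects (PATROL, close_gripper)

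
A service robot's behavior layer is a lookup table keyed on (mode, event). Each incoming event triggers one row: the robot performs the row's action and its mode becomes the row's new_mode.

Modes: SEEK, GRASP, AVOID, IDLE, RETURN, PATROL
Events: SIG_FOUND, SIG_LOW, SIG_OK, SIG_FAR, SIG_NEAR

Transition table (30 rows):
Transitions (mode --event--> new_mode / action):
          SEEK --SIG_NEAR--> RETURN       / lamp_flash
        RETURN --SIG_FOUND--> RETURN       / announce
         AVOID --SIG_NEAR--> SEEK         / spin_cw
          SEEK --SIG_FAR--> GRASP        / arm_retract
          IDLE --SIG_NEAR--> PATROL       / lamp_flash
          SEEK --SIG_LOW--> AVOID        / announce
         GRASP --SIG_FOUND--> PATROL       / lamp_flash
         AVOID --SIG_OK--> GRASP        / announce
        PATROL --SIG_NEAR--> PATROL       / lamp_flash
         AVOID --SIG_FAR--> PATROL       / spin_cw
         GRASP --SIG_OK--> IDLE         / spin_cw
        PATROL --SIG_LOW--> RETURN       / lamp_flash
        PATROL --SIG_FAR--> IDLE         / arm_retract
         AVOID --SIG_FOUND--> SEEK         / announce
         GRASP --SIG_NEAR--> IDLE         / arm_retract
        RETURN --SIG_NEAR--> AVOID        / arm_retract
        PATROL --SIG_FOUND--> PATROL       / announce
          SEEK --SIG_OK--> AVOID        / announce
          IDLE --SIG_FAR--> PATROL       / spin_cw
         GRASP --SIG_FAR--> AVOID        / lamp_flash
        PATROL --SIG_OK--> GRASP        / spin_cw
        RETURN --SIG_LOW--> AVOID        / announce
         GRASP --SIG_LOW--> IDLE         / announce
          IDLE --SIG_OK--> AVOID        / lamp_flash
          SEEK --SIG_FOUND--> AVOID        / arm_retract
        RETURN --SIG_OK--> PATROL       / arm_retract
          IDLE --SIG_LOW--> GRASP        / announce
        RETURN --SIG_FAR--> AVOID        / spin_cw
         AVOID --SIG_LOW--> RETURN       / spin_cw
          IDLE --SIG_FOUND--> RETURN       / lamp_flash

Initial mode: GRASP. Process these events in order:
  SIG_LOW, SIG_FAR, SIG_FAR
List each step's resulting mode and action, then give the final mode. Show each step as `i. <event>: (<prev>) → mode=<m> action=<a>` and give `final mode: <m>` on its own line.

final mode: IDLE

1. SIG_LOW: (GRASP) → mode=IDLE action=announce
2. SIG_FAR: (IDLE) → mode=PATROL action=spin_cw
3. SIG_FAR: (PATROL) → mode=IDLE action=arm_retract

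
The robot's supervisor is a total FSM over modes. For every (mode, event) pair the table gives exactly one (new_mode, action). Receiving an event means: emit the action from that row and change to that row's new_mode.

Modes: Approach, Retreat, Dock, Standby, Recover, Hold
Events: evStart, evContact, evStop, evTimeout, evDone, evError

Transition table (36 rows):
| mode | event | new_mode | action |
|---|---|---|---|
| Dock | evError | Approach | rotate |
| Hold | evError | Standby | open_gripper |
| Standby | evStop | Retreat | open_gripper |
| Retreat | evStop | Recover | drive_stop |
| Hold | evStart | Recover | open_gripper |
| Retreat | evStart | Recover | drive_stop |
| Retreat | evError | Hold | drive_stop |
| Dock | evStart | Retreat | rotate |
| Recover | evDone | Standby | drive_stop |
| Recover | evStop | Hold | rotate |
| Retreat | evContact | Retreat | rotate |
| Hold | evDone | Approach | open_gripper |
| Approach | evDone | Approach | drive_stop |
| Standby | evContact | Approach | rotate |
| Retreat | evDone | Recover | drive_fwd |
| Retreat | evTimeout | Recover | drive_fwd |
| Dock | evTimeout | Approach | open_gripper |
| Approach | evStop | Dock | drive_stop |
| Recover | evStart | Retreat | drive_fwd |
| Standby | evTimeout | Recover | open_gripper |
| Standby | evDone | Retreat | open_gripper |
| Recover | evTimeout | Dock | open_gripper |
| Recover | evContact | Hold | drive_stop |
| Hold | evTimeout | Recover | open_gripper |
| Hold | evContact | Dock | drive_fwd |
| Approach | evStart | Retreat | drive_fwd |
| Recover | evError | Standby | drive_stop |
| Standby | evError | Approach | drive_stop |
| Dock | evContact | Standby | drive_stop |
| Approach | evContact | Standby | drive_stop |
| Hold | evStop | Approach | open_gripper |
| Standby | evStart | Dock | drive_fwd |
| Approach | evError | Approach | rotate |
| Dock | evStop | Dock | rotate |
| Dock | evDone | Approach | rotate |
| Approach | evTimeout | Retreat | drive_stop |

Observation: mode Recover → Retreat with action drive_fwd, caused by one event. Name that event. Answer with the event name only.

evStart

try evStart: (Recover, evStart) → (Retreat, drive_fwd)  ← matches
try evContact: (Recover, evContact) → (Hold, drive_stop)
try evStop: (Recover, evStop) → (Hold, rotate)
try evTimeout: (Recover, evTimeout) → (Dock, open_gripper)
try evDone: (Recover, evDone) → (Standby, drive_stop)
try evError: (Recover, evError) → (Standby, drive_stop)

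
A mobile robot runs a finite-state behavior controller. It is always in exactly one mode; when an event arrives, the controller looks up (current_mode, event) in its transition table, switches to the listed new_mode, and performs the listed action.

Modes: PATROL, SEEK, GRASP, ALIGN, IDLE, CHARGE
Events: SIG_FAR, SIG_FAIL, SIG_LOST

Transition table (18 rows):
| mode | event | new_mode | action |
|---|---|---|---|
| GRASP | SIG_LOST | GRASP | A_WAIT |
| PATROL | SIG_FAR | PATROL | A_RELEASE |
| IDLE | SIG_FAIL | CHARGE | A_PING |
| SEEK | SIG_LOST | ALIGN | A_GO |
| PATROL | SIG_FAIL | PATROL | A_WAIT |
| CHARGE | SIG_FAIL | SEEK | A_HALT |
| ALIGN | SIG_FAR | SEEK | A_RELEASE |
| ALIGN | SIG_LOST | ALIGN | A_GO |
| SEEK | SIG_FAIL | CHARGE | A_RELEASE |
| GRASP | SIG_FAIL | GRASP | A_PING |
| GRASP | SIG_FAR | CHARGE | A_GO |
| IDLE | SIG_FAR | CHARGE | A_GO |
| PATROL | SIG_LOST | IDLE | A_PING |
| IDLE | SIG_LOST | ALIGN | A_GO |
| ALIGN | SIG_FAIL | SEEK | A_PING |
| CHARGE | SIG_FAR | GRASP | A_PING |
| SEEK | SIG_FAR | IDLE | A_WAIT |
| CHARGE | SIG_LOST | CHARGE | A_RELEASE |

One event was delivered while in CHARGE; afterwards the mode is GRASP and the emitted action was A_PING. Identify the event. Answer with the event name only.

SIG_FAR

try SIG_FAR: (CHARGE, SIG_FAR) → (GRASP, A_PING)  ← matches
try SIG_FAIL: (CHARGE, SIG_FAIL) → (SEEK, A_HALT)
try SIG_LOST: (CHARGE, SIG_LOST) → (CHARGE, A_RELEASE)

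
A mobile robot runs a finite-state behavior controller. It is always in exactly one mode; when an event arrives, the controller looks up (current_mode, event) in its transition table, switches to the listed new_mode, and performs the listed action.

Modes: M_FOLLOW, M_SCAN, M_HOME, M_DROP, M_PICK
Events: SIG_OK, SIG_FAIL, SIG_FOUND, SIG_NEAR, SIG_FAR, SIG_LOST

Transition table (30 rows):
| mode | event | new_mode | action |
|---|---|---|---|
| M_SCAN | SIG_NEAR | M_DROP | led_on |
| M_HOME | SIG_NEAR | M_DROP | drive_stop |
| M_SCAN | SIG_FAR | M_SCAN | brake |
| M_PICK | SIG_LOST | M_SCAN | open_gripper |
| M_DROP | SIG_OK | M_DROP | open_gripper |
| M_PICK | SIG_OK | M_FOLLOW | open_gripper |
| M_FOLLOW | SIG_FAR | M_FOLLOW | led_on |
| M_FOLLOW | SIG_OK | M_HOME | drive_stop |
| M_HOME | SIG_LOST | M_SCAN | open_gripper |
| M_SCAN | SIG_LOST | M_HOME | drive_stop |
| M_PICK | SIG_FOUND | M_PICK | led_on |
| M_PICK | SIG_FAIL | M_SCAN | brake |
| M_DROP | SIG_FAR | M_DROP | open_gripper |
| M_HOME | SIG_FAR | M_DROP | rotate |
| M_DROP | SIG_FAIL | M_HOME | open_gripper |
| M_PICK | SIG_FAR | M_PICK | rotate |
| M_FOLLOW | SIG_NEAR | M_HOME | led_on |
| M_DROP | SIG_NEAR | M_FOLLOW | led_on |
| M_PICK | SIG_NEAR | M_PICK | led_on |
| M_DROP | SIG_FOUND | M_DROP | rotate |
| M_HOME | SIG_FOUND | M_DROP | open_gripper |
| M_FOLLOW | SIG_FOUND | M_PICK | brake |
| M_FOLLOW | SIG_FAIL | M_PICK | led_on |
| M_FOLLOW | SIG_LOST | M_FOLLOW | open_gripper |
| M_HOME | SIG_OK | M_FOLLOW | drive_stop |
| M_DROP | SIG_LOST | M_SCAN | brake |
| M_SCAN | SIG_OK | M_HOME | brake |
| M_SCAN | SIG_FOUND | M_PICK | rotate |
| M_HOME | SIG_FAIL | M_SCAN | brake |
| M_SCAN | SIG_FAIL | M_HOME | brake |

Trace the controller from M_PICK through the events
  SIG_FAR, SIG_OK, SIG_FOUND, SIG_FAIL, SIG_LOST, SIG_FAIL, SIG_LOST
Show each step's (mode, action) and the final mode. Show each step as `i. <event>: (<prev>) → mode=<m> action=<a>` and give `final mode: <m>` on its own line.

final mode: M_HOME

1. SIG_FAR: (M_PICK) → mode=M_PICK action=rotate
2. SIG_OK: (M_PICK) → mode=M_FOLLOW action=open_gripper
3. SIG_FOUND: (M_FOLLOW) → mode=M_PICK action=brake
4. SIG_FAIL: (M_PICK) → mode=M_SCAN action=brake
5. SIG_LOST: (M_SCAN) → mode=M_HOME action=drive_stop
6. SIG_FAIL: (M_HOME) → mode=M_SCAN action=brake
7. SIG_LOST: (M_SCAN) → mode=M_HOME action=drive_stop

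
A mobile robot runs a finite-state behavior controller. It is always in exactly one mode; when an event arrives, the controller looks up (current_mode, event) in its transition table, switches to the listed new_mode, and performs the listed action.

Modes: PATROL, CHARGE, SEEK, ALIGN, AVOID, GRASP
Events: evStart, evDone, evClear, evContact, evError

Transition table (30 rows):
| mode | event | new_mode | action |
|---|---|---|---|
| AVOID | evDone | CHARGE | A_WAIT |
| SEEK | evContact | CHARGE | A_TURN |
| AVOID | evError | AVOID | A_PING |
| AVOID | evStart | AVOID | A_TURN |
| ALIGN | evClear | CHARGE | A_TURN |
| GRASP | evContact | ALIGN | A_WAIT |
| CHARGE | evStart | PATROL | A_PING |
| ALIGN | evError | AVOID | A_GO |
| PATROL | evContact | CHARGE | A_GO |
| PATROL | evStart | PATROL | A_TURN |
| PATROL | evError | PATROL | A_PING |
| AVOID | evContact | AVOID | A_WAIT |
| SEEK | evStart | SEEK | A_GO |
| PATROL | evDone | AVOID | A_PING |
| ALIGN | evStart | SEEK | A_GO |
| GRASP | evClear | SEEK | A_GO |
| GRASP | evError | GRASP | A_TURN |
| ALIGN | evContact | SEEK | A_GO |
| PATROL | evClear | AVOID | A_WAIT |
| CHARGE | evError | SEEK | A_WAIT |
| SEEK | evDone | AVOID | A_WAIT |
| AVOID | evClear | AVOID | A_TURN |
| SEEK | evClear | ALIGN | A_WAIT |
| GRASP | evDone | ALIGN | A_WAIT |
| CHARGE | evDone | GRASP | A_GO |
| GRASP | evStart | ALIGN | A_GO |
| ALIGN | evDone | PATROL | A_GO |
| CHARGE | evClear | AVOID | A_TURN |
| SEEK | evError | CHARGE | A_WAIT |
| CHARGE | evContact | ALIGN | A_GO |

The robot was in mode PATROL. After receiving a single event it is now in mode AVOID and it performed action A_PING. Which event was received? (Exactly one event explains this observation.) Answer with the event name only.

evDone

try evStart: (PATROL, evStart) → (PATROL, A_TURN)
try evDone: (PATROL, evDone) → (AVOID, A_PING)  ← matches
try evClear: (PATROL, evClear) → (AVOID, A_WAIT)
try evContact: (PATROL, evContact) → (CHARGE, A_GO)
try evError: (PATROL, evError) → (PATROL, A_PING)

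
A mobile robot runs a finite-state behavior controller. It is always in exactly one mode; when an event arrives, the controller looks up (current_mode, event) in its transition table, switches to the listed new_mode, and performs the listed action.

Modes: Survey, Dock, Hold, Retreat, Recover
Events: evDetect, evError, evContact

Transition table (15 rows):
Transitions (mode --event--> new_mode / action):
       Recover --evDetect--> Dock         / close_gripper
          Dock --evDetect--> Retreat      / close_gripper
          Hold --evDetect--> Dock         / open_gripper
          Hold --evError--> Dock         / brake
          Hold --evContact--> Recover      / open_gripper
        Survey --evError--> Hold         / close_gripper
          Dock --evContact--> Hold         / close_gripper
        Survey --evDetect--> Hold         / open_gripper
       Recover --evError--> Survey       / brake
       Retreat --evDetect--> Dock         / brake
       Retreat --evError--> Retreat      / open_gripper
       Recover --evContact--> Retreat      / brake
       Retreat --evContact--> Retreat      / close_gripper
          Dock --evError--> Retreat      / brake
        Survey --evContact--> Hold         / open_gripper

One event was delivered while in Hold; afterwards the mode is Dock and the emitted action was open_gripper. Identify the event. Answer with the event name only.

try evDetect: (Hold, evDetect) → (Dock, open_gripper)  ← matches
try evError: (Hold, evError) → (Dock, brake)
try evContact: (Hold, evContact) → (Recover, open_gripper)

evDetect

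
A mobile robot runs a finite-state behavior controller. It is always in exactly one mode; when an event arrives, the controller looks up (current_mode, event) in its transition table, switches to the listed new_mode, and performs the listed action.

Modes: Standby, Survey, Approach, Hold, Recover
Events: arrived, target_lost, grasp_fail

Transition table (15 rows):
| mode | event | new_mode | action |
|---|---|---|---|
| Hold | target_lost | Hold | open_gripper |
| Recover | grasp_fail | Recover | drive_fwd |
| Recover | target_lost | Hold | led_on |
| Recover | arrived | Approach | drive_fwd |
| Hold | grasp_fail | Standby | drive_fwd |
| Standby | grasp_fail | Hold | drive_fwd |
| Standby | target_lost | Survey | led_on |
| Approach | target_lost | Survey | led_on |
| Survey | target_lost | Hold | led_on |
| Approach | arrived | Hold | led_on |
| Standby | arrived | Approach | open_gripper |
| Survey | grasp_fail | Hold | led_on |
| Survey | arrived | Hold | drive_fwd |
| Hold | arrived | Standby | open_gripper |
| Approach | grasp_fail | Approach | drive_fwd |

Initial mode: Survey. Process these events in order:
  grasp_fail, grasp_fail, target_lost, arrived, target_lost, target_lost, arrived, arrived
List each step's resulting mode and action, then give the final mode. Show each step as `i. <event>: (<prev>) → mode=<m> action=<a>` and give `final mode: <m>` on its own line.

1. grasp_fail: (Survey) → mode=Hold action=led_on
2. grasp_fail: (Hold) → mode=Standby action=drive_fwd
3. target_lost: (Standby) → mode=Survey action=led_on
4. arrived: (Survey) → mode=Hold action=drive_fwd
5. target_lost: (Hold) → mode=Hold action=open_gripper
6. target_lost: (Hold) → mode=Hold action=open_gripper
7. arrived: (Hold) → mode=Standby action=open_gripper
8. arrived: (Standby) → mode=Approach action=open_gripper

final mode: Approach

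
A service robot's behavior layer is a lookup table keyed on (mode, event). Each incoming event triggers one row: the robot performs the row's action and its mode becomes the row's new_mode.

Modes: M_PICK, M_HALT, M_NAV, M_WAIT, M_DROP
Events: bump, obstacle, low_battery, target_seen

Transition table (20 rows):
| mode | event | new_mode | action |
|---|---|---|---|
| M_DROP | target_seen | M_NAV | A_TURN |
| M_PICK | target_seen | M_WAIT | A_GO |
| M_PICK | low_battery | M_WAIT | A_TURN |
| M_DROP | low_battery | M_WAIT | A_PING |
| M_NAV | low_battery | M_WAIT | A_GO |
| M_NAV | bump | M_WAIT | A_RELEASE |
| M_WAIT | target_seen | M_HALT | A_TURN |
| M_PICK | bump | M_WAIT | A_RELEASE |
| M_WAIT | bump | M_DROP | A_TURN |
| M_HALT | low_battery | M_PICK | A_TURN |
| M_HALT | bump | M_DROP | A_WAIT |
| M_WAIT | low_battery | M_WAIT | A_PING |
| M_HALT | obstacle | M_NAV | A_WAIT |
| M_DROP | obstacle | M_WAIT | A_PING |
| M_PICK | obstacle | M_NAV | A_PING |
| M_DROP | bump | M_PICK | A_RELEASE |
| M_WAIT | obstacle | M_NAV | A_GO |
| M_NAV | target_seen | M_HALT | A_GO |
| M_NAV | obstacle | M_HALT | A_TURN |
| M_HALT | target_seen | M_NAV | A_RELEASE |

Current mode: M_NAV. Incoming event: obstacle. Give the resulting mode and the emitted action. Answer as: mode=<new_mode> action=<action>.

current mode = M_NAV; filter table to that mode:
  (M_NAV, low_battery) → (M_WAIT, A_GO)
  (M_NAV, bump) → (M_WAIT, A_RELEASE)
  (M_NAV, target_seen) → (M_HALT, A_GO)
  (M_NAV, obstacle) → (M_HALT, A_TURN)  ← event matches
event = obstacle selects (M_HALT, A_TURN)

mode=M_HALT action=A_TURN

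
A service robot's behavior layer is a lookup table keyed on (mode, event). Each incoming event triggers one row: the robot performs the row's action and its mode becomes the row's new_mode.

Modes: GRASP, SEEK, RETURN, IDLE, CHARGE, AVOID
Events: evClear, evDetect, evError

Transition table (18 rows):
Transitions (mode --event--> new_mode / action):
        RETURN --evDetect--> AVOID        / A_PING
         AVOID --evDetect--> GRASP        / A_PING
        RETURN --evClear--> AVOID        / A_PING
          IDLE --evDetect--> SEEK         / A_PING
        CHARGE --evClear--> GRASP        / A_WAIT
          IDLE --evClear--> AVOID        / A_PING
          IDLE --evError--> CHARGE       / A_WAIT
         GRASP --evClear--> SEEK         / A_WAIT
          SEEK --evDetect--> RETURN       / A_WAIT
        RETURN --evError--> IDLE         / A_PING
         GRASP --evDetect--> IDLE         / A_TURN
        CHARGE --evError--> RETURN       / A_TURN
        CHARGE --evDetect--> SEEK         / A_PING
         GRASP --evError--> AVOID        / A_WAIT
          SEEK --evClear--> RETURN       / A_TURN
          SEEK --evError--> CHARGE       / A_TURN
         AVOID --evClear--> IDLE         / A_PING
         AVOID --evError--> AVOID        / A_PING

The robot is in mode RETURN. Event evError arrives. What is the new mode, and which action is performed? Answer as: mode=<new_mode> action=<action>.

current mode = RETURN; filter table to that mode:
  (RETURN, evDetect) → (AVOID, A_PING)
  (RETURN, evClear) → (AVOID, A_PING)
  (RETURN, evError) → (IDLE, A_PING)  ← event matches
event = evError selects (IDLE, A_PING)

mode=IDLE action=A_PING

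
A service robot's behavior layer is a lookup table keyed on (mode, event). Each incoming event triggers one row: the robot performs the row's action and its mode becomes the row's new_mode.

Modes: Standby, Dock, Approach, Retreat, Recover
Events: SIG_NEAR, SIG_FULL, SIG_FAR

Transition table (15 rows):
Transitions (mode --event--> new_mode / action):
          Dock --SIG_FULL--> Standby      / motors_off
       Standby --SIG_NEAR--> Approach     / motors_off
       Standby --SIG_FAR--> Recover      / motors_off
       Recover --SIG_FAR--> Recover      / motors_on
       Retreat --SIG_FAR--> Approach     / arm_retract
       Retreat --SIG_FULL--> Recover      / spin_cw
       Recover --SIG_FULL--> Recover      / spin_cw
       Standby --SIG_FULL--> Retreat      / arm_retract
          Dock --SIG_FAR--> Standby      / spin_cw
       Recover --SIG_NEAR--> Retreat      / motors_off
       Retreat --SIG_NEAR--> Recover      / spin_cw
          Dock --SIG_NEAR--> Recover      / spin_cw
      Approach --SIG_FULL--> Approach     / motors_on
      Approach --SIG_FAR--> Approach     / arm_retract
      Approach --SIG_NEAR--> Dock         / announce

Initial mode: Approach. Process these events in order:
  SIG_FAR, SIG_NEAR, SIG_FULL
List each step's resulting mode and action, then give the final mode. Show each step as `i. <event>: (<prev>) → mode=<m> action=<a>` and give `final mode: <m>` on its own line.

final mode: Standby

1. SIG_FAR: (Approach) → mode=Approach action=arm_retract
2. SIG_NEAR: (Approach) → mode=Dock action=announce
3. SIG_FULL: (Dock) → mode=Standby action=motors_off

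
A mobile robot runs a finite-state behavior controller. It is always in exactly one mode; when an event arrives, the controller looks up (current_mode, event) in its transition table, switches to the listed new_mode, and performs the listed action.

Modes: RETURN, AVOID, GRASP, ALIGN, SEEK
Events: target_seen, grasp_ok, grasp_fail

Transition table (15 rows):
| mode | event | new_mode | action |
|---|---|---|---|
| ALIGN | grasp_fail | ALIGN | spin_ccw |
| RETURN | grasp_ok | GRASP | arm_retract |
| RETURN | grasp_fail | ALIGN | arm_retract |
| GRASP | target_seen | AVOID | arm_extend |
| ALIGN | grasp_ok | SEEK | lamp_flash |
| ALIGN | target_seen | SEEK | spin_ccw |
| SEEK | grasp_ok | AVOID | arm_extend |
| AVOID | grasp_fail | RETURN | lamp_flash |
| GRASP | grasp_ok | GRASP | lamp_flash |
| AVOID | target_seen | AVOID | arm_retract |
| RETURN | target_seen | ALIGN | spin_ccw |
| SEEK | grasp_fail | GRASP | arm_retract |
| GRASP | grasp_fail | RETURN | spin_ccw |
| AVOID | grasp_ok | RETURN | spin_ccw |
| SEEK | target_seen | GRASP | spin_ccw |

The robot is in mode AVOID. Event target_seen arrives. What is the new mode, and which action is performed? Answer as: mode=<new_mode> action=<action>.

mode=AVOID action=arm_retract

current mode = AVOID; filter table to that mode:
  (AVOID, grasp_fail) → (RETURN, lamp_flash)
  (AVOID, target_seen) → (AVOID, arm_retract)  ← event matches
  (AVOID, grasp_ok) → (RETURN, spin_ccw)
event = target_seen selects (AVOID, arm_retract)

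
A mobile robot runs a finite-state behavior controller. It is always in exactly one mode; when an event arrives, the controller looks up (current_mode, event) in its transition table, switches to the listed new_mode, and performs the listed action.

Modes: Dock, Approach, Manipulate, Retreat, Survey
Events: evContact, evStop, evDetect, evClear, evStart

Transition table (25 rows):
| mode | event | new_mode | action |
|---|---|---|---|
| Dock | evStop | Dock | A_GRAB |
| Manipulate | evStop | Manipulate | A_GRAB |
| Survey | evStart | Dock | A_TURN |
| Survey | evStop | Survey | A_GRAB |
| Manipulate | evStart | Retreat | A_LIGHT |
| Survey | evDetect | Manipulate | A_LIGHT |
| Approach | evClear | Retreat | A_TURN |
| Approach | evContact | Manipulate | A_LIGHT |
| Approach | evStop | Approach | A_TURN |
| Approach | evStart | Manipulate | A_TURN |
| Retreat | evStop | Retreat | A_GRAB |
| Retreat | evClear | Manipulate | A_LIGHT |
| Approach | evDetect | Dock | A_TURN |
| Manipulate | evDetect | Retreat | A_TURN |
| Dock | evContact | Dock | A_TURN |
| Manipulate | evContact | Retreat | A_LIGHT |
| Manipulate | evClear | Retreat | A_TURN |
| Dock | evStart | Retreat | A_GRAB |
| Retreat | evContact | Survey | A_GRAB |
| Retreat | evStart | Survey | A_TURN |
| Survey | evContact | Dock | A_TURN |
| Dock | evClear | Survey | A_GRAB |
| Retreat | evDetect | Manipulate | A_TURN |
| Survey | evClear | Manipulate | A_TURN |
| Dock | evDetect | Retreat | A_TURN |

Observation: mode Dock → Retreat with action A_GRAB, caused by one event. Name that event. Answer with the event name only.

evStart

try evContact: (Dock, evContact) → (Dock, A_TURN)
try evStop: (Dock, evStop) → (Dock, A_GRAB)
try evDetect: (Dock, evDetect) → (Retreat, A_TURN)
try evClear: (Dock, evClear) → (Survey, A_GRAB)
try evStart: (Dock, evStart) → (Retreat, A_GRAB)  ← matches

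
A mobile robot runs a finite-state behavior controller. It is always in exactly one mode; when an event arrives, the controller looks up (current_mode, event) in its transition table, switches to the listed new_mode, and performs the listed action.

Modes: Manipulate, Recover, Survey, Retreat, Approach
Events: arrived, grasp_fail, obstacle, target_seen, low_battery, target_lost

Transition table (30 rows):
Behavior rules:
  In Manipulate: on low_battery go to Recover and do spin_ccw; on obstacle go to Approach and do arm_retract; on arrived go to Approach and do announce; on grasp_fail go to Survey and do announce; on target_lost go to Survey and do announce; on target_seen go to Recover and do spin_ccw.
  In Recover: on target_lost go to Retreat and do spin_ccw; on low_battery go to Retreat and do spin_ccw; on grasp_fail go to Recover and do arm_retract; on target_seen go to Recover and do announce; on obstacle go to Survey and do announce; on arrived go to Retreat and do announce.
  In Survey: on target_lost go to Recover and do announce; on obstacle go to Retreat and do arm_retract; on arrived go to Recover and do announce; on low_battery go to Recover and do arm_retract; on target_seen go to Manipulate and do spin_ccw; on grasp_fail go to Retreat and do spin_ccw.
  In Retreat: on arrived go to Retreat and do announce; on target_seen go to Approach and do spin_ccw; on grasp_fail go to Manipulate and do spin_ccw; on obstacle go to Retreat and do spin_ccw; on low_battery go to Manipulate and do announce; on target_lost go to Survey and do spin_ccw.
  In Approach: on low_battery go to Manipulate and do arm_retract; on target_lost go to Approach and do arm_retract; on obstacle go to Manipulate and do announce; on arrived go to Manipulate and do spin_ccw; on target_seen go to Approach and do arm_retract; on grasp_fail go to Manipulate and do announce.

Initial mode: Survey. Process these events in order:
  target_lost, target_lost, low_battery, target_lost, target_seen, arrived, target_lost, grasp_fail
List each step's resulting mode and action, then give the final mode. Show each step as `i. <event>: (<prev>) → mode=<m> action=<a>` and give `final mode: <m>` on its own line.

final mode: Manipulate

1. target_lost: (Survey) → mode=Recover action=announce
2. target_lost: (Recover) → mode=Retreat action=spin_ccw
3. low_battery: (Retreat) → mode=Manipulate action=announce
4. target_lost: (Manipulate) → mode=Survey action=announce
5. target_seen: (Survey) → mode=Manipulate action=spin_ccw
6. arrived: (Manipulate) → mode=Approach action=announce
7. target_lost: (Approach) → mode=Approach action=arm_retract
8. grasp_fail: (Approach) → mode=Manipulate action=announce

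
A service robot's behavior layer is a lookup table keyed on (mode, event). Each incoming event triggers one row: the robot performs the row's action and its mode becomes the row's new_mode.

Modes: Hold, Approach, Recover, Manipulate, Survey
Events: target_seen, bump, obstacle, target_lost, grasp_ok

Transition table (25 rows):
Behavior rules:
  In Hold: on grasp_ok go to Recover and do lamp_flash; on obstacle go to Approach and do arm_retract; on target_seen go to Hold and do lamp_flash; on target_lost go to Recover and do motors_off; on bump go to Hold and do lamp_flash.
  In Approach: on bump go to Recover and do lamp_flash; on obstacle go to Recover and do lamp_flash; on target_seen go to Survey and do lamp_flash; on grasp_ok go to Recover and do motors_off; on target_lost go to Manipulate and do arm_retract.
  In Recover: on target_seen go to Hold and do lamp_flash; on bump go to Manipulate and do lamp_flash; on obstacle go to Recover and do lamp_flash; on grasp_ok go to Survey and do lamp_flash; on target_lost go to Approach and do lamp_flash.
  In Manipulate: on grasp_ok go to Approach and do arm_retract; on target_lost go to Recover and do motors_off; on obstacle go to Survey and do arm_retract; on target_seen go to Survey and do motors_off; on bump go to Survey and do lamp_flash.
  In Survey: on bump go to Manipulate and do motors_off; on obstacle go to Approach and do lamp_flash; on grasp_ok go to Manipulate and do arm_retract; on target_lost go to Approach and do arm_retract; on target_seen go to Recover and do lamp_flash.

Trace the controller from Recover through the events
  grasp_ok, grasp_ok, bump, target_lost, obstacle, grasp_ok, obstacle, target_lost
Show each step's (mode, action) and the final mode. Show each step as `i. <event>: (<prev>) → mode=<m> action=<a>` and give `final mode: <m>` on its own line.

1. grasp_ok: (Recover) → mode=Survey action=lamp_flash
2. grasp_ok: (Survey) → mode=Manipulate action=arm_retract
3. bump: (Manipulate) → mode=Survey action=lamp_flash
4. target_lost: (Survey) → mode=Approach action=arm_retract
5. obstacle: (Approach) → mode=Recover action=lamp_flash
6. grasp_ok: (Recover) → mode=Survey action=lamp_flash
7. obstacle: (Survey) → mode=Approach action=lamp_flash
8. target_lost: (Approach) → mode=Manipulate action=arm_retract

final mode: Manipulate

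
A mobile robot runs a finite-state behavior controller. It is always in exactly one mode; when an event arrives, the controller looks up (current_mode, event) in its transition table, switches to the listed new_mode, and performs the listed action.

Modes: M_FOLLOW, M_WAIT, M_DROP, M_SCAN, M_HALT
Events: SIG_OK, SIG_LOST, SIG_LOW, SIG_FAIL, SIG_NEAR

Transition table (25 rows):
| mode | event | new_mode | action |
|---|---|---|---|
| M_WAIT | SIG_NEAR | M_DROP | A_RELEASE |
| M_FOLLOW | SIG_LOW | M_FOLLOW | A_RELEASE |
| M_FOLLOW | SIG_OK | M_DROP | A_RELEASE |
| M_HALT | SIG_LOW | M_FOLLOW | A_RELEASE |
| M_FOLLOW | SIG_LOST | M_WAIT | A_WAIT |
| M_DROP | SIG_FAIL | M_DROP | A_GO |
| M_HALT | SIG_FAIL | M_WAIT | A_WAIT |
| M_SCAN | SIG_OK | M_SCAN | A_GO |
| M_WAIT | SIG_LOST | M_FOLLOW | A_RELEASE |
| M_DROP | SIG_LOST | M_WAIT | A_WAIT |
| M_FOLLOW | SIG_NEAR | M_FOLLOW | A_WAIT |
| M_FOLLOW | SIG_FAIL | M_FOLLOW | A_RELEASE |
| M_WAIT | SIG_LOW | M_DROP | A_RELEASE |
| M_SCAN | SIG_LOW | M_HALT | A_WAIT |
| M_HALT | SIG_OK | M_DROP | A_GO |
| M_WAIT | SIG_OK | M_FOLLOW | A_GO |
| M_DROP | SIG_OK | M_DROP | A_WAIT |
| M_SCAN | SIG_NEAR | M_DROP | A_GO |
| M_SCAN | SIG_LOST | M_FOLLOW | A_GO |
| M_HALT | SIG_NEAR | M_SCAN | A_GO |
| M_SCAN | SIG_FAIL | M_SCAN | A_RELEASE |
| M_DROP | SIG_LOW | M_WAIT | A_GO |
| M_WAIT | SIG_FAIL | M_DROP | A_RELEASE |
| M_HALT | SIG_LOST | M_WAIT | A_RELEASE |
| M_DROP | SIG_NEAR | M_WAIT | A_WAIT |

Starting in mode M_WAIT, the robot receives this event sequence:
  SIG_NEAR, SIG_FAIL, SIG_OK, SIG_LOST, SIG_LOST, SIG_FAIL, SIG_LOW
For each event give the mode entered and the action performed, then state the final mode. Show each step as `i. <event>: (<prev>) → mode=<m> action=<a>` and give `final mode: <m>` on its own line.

final mode: M_FOLLOW

1. SIG_NEAR: (M_WAIT) → mode=M_DROP action=A_RELEASE
2. SIG_FAIL: (M_DROP) → mode=M_DROP action=A_GO
3. SIG_OK: (M_DROP) → mode=M_DROP action=A_WAIT
4. SIG_LOST: (M_DROP) → mode=M_WAIT action=A_WAIT
5. SIG_LOST: (M_WAIT) → mode=M_FOLLOW action=A_RELEASE
6. SIG_FAIL: (M_FOLLOW) → mode=M_FOLLOW action=A_RELEASE
7. SIG_LOW: (M_FOLLOW) → mode=M_FOLLOW action=A_RELEASE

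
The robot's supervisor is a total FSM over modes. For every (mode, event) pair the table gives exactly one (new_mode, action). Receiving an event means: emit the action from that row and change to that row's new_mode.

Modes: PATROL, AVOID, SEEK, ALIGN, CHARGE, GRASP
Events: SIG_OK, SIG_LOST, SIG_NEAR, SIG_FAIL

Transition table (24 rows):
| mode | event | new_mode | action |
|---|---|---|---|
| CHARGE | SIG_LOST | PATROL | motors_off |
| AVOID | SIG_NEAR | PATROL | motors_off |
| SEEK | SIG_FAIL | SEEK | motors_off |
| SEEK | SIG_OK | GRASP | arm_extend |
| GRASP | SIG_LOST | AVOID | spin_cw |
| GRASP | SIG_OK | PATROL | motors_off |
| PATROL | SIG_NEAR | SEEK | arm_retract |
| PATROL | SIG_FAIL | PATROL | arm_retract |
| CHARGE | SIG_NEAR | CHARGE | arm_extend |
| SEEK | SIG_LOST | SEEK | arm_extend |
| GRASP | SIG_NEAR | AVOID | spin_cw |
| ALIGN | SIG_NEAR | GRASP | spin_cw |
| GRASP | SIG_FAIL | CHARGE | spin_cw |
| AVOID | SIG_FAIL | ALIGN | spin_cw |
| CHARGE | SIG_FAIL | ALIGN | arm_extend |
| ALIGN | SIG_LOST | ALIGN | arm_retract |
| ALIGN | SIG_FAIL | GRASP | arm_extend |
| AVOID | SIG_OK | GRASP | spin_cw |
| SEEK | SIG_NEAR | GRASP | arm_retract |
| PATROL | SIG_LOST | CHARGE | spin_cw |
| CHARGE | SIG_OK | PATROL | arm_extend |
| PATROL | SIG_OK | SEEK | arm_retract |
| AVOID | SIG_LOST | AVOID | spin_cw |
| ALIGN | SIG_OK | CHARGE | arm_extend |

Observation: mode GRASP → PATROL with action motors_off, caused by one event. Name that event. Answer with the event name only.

try SIG_OK: (GRASP, SIG_OK) → (PATROL, motors_off)  ← matches
try SIG_LOST: (GRASP, SIG_LOST) → (AVOID, spin_cw)
try SIG_NEAR: (GRASP, SIG_NEAR) → (AVOID, spin_cw)
try SIG_FAIL: (GRASP, SIG_FAIL) → (CHARGE, spin_cw)

SIG_OK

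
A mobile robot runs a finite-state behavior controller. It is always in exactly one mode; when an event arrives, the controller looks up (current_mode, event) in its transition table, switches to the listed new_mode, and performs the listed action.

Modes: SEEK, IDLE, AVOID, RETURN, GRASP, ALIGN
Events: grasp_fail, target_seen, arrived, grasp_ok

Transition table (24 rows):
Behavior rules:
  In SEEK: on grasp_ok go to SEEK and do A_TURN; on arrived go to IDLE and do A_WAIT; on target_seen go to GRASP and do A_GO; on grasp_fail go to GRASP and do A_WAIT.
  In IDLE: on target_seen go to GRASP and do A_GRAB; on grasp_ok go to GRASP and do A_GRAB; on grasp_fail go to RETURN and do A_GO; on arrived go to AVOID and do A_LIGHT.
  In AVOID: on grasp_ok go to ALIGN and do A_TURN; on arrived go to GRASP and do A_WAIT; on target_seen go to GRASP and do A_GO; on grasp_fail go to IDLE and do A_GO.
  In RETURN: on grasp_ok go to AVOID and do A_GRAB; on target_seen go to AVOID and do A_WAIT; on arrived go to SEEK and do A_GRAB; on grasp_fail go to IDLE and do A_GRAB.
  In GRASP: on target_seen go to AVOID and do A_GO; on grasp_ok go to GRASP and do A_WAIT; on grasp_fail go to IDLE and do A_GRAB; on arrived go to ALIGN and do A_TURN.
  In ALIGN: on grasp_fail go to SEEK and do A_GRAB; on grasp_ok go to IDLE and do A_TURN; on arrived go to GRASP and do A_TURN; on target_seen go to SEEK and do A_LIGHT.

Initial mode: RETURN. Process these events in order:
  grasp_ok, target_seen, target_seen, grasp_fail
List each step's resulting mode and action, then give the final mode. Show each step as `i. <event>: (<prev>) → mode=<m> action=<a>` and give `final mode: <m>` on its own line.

final mode: IDLE

1. grasp_ok: (RETURN) → mode=AVOID action=A_GRAB
2. target_seen: (AVOID) → mode=GRASP action=A_GO
3. target_seen: (GRASP) → mode=AVOID action=A_GO
4. grasp_fail: (AVOID) → mode=IDLE action=A_GO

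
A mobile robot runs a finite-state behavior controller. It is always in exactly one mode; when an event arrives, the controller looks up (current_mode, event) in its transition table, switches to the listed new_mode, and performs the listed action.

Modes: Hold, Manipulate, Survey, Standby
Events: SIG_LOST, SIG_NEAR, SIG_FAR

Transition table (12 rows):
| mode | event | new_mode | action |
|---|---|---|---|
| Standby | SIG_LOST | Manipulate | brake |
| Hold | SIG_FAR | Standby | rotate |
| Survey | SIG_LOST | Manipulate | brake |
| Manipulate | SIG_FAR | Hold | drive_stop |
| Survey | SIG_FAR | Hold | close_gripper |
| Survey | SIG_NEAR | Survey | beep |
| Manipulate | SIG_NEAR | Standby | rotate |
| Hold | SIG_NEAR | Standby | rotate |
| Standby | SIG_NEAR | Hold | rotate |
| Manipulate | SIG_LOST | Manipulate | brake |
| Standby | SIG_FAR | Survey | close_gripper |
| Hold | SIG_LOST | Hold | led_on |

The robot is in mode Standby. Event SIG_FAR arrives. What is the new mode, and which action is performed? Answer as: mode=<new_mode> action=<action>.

mode=Survey action=close_gripper

current mode = Standby; filter table to that mode:
  (Standby, SIG_LOST) → (Manipulate, brake)
  (Standby, SIG_NEAR) → (Hold, rotate)
  (Standby, SIG_FAR) → (Survey, close_gripper)  ← event matches
event = SIG_FAR selects (Survey, close_gripper)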